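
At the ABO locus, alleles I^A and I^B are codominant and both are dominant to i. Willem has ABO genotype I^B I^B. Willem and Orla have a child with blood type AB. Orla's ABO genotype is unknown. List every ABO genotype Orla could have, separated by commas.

For each candidate genotype of Orla, check whether crossing it with I^B I^B can produce every observed child phenotype.
  I^A I^A → possible child types {AB} ✓
  I^A I^B → possible child types {B, AB} ✓
  I^A i → possible child types {B, AB} ✓
  I^B I^B → possible child types {B} ✗
  I^B i → possible child types {B} ✗
  i i → possible child types {B} ✗

I^A I^A, I^A I^B, I^A i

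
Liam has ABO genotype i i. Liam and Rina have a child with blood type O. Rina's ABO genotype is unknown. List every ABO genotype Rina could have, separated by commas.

I^A i, I^B i, i i

For each candidate genotype of Rina, check whether crossing it with i i can produce every observed child phenotype.
  I^A I^A → possible child types {A} ✗
  I^A I^B → possible child types {A, B} ✗
  I^A i → possible child types {O, A} ✓
  I^B I^B → possible child types {B} ✗
  I^B i → possible child types {O, B} ✓
  i i → possible child types {O} ✓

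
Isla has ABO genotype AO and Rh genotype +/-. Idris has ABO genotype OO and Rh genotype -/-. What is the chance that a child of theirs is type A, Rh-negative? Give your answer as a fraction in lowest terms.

ABO cross AO × OO → offspring phenotypes: 1/2 O, 1/2 A.
Rh cross +/- × -/- → 1/2 Rh+, 1/2 Rh-.
Independent loci: P(type A, Rh-negative) = 1/2 × 1/2 = 1/4.

1/4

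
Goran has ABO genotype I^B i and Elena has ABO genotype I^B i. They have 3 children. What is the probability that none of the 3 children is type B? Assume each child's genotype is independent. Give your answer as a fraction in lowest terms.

1/64

ABO cross I^B i × I^B i → 1/4 O, 3/4 B.
So P(type B) = 3/4 per child.
P(not type B) = 1/4 for one child; (1/4)^3 = 1/64.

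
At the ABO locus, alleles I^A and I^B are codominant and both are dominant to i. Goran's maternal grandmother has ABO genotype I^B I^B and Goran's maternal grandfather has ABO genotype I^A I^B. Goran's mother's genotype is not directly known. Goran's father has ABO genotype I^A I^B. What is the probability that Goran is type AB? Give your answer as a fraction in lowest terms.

1/2

Goran's mother's ABO genotype from I^B I^B × I^A I^B: 1/2 I^A I^B, 1/2 I^B I^B.
Crossing each possibility with the father I^A I^B and summing P(type AB): 1/2·1/2 + 1/2·1/2 = 1/2.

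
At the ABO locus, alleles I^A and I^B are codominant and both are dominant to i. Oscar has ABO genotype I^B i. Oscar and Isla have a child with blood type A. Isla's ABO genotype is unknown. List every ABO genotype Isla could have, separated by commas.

For each candidate genotype of Isla, check whether crossing it with I^B i can produce every observed child phenotype.
  I^A I^A → possible child types {A, AB} ✓
  I^A I^B → possible child types {A, B, AB} ✓
  I^A i → possible child types {O, A, B, AB} ✓
  I^B I^B → possible child types {B} ✗
  I^B i → possible child types {O, B} ✗
  i i → possible child types {O, B} ✗

I^A I^A, I^A I^B, I^A i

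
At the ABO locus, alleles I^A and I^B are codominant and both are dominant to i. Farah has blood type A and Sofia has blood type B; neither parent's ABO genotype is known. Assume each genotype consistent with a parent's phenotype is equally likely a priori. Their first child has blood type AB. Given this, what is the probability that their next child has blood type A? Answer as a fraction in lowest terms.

5/36

Possible genotypes: Farah ∈ {I^A I^A, I^A i}; Sofia ∈ {I^B I^B, I^B i}.
Weight each parental genotype pair by prior × P(type-AB child):
  I^A I^A × I^B I^B: posterior weight 4/9; P(next child type A) = 0.
  I^A I^A × I^B i: posterior weight 2/9; P(next child type A) = 1/2.
  I^A i × I^B I^B: posterior weight 2/9; P(next child type A) = 0.
  I^A i × I^B i: posterior weight 1/9; P(next child type A) = 1/4.
Weighted sum = 5/36.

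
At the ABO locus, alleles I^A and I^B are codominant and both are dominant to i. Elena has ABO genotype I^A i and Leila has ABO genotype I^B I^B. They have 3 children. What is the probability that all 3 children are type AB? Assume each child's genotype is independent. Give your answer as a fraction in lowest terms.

1/8

ABO cross I^A i × I^B I^B → 1/2 B, 1/2 AB.
So P(type AB) = 1/2 per child.
All 3 independent: (1/2)^3 = 1/8.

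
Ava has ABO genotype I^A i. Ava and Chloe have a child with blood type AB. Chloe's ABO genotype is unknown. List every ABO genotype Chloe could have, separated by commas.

For each candidate genotype of Chloe, check whether crossing it with I^A i can produce every observed child phenotype.
  I^A I^A → possible child types {A} ✗
  I^A I^B → possible child types {A, B, AB} ✓
  I^A i → possible child types {O, A} ✗
  I^B I^B → possible child types {B, AB} ✓
  I^B i → possible child types {O, A, B, AB} ✓
  i i → possible child types {O, A} ✗

I^A I^B, I^B I^B, I^B i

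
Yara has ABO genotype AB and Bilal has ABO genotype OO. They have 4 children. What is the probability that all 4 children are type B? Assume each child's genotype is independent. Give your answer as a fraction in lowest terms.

1/16

ABO cross AB × OO → 1/2 A, 1/2 B.
So P(type B) = 1/2 per child.
All 4 independent: (1/2)^4 = 1/16.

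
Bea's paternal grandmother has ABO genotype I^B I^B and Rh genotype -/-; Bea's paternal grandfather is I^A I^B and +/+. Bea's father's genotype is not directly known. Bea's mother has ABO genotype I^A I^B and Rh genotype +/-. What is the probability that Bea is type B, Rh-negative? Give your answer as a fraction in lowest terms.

3/32

Bea's father's ABO genotype from I^B I^B × I^A I^B: 1/2 I^A I^B, 1/2 I^B I^B.
Crossing each possibility with the mother I^A I^B and summing P(type B): 1/2·1/4 + 1/2·1/2 = 3/8.
Similarly for Rh via the father's Rh distribution: P(Rh-) = 1/4.
Independent loci: 3/8 × 1/4 = 3/32.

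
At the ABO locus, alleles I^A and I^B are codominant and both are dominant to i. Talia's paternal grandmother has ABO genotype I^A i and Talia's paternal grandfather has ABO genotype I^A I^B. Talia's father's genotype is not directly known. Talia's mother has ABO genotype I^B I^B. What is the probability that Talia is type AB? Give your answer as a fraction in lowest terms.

Talia's father's ABO genotype from I^A i × I^A I^B: 1/4 I^A I^A, 1/4 I^A I^B, 1/4 I^A i, 1/4 I^B i.
Crossing each possibility with the mother I^B I^B and summing P(type AB): 1/4·1 + 1/4·1/2 + 1/4·1/2 + 1/4·0 = 1/2.

1/2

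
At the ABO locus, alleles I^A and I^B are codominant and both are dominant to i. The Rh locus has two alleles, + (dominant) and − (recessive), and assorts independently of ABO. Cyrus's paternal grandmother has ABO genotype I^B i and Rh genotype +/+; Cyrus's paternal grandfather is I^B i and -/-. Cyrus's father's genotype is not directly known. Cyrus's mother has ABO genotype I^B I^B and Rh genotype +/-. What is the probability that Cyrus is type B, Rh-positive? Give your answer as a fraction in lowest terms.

Cyrus's father's ABO genotype from I^B i × I^B i: 1/4 I^B I^B, 1/2 I^B i, 1/4 i i.
Crossing each possibility with the mother I^B I^B and summing P(type B): 1/4·1 + 1/2·1 + 1/4·1 = 1.
Similarly for Rh via the father's Rh distribution: P(Rh+) = 3/4.
Independent loci: 1 × 3/4 = 3/4.

3/4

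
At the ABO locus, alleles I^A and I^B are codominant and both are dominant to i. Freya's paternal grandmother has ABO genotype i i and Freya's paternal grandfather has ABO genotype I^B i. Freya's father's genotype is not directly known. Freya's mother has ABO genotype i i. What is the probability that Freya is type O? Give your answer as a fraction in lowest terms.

Freya's father's ABO genotype from i i × I^B i: 1/2 I^B i, 1/2 i i.
Crossing each possibility with the mother i i and summing P(type O): 1/2·1/2 + 1/2·1 = 3/4.

3/4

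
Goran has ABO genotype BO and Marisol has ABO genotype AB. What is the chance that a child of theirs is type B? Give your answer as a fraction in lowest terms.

1/2

ABO cross BO × AB → offspring phenotypes: 1/4 A, 1/2 B, 1/4 AB.
So P(type B) = 1/2.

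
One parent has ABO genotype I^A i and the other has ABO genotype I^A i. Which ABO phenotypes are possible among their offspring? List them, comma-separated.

Gametes from I^A i × I^A i give offspring ABO genotypes I^A I^A, I^A i, i i, i.e. phenotypes O, A.

O, A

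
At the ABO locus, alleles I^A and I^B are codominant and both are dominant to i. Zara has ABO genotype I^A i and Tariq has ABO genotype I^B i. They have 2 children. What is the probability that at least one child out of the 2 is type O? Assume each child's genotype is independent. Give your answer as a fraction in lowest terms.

ABO cross I^A i × I^B i → 1/4 O, 1/4 A, 1/4 B, 1/4 AB.
So P(type O) = 1/4 per child.
P(none) = (3/4)^2 = 9/16; P(at least one) = 1 − 9/16 = 7/16.

7/16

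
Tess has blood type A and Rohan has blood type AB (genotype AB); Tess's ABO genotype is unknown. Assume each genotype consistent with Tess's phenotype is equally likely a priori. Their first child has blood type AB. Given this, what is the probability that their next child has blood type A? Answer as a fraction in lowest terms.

Possible genotypes: Tess ∈ {AA, AO}; Rohan ∈ {AB}.
Weight each parental genotype pair by prior × P(type-AB child):
  AA × AB: posterior weight 2/3; P(next child type A) = 1/2.
  AO × AB: posterior weight 1/3; P(next child type A) = 1/2.
Weighted sum = 1/2.

1/2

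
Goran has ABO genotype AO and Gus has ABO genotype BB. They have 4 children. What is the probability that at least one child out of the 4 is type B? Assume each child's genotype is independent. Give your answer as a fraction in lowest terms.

ABO cross AO × BB → 1/2 B, 1/2 AB.
So P(type B) = 1/2 per child.
P(none) = (1/2)^4 = 1/16; P(at least one) = 1 − 1/16 = 15/16.

15/16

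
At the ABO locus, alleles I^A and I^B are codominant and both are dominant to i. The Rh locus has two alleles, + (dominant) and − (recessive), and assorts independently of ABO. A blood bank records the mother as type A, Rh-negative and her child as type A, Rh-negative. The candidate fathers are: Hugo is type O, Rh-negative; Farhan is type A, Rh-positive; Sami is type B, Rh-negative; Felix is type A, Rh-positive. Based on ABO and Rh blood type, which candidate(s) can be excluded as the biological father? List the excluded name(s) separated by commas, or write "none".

A candidate is excluded only if no genotype consistent with his phenotype could produce a type A, Rh-negative child with a type A, Rh-negative mother.
Every candidate has at least one consistent genotype combination, so none can be excluded.

none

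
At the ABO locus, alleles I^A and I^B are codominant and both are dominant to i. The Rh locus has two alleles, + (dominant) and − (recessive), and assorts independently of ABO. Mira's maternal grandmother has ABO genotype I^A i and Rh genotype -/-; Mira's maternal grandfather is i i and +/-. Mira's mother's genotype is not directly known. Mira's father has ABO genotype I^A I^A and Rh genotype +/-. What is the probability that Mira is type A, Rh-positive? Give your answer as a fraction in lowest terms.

5/8

Mira's mother's ABO genotype from I^A i × i i: 1/2 I^A i, 1/2 i i.
Crossing each possibility with the father I^A I^A and summing P(type A): 1/2·1 + 1/2·1 = 1.
Similarly for Rh via the mother's Rh distribution: P(Rh+) = 5/8.
Independent loci: 1 × 5/8 = 5/8.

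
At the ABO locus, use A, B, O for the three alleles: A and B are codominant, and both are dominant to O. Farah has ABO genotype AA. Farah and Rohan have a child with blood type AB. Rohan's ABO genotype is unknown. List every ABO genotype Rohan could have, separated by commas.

AB, BB, BO

For each candidate genotype of Rohan, check whether crossing it with AA can produce every observed child phenotype.
  AA → possible child types {A} ✗
  AB → possible child types {A, AB} ✓
  AO → possible child types {A} ✗
  BB → possible child types {AB} ✓
  BO → possible child types {A, AB} ✓
  OO → possible child types {A} ✗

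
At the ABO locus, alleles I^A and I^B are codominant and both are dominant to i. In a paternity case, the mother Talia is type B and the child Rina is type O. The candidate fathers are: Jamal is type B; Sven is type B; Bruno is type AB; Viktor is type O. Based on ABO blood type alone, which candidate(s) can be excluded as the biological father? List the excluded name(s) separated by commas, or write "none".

Bruno

A candidate is excluded only if no genotype consistent with his phenotype could produce a type O child with a type B mother.
Bruno (type AB): no genotype consistent with that phenotype can produce a type-O child with a type-B mother.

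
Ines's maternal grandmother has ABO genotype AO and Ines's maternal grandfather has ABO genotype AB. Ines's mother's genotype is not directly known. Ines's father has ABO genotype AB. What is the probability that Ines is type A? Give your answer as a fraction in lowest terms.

3/8

Ines's mother's ABO genotype from AO × AB: 1/4 AA, 1/4 AB, 1/4 AO, 1/4 BO.
Crossing each possibility with the father AB and summing P(type A): 1/4·1/2 + 1/4·1/4 + 1/4·1/2 + 1/4·1/4 = 3/8.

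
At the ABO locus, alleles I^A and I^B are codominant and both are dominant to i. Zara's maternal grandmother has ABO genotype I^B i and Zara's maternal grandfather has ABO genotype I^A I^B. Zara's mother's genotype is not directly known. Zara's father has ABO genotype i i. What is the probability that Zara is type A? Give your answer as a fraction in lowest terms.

1/4

Zara's mother's ABO genotype from I^B i × I^A I^B: 1/4 I^A I^B, 1/4 I^A i, 1/4 I^B I^B, 1/4 I^B i.
Crossing each possibility with the father i i and summing P(type A): 1/4·1/2 + 1/4·1/2 + 1/4·0 + 1/4·0 = 1/4.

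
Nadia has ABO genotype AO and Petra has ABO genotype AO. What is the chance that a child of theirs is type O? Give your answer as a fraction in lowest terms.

ABO cross AO × AO → offspring phenotypes: 1/4 O, 3/4 A.
So P(type O) = 1/4.

1/4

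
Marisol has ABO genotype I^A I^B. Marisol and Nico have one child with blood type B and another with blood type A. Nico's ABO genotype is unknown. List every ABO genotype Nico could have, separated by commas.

I^A I^B, I^A i, I^B i, i i

For each candidate genotype of Nico, check whether crossing it with I^A I^B can produce every observed child phenotype.
  I^A I^A → possible child types {A, AB} ✗
  I^A I^B → possible child types {A, B, AB} ✓
  I^A i → possible child types {A, B, AB} ✓
  I^B I^B → possible child types {B, AB} ✗
  I^B i → possible child types {A, B, AB} ✓
  i i → possible child types {A, B} ✓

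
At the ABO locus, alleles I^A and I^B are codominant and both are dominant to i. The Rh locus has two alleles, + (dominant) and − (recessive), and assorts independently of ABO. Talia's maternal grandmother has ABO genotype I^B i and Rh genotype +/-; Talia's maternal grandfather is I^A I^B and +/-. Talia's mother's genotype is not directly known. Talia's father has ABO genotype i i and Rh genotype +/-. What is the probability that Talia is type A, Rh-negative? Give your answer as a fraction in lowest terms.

Talia's mother's ABO genotype from I^B i × I^A I^B: 1/4 I^A I^B, 1/4 I^A i, 1/4 I^B I^B, 1/4 I^B i.
Crossing each possibility with the father i i and summing P(type A): 1/4·1/2 + 1/4·1/2 + 1/4·0 + 1/4·0 = 1/4.
Similarly for Rh via the mother's Rh distribution: P(Rh-) = 1/4.
Independent loci: 1/4 × 1/4 = 1/16.

1/16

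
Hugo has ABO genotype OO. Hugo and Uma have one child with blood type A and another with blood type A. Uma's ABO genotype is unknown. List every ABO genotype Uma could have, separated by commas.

For each candidate genotype of Uma, check whether crossing it with OO can produce every observed child phenotype.
  AA → possible child types {A} ✓
  AB → possible child types {A, B} ✓
  AO → possible child types {O, A} ✓
  BB → possible child types {B} ✗
  BO → possible child types {O, B} ✗
  OO → possible child types {O} ✗

AA, AB, AO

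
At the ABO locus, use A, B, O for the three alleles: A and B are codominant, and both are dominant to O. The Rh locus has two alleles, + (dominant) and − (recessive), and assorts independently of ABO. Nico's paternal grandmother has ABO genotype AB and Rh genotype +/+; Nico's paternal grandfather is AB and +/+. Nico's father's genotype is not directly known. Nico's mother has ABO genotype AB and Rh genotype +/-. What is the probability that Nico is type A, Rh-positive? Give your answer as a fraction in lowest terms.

Nico's father's ABO genotype from AB × AB: 1/4 AA, 1/2 AB, 1/4 BB.
Crossing each possibility with the mother AB and summing P(type A): 1/4·1/2 + 1/2·1/4 + 1/4·0 = 1/4.
Similarly for Rh via the father's Rh distribution: P(Rh+) = 1.
Independent loci: 1/4 × 1 = 1/4.

1/4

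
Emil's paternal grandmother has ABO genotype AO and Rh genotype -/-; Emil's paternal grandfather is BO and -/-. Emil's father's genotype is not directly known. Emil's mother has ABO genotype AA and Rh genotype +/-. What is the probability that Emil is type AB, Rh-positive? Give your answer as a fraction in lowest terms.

Emil's father's ABO genotype from AO × BO: 1/4 AB, 1/4 AO, 1/4 BO, 1/4 OO.
Crossing each possibility with the mother AA and summing P(type AB): 1/4·1/2 + 1/4·0 + 1/4·1/2 + 1/4·0 = 1/4.
Similarly for Rh via the father's Rh distribution: P(Rh+) = 1/2.
Independent loci: 1/4 × 1/2 = 1/8.

1/8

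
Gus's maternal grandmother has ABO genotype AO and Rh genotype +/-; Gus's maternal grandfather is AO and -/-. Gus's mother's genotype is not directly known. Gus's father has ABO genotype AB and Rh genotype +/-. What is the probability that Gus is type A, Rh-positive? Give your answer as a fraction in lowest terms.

5/16

Gus's mother's ABO genotype from AO × AO: 1/4 AA, 1/2 AO, 1/4 OO.
Crossing each possibility with the father AB and summing P(type A): 1/4·1/2 + 1/2·1/2 + 1/4·1/2 = 1/2.
Similarly for Rh via the mother's Rh distribution: P(Rh+) = 5/8.
Independent loci: 1/2 × 5/8 = 5/16.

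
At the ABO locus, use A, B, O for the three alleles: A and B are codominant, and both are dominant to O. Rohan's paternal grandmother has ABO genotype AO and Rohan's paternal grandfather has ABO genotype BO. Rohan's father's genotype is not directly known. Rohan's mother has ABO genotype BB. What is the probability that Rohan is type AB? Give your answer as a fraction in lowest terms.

Rohan's father's ABO genotype from AO × BO: 1/4 AB, 1/4 AO, 1/4 BO, 1/4 OO.
Crossing each possibility with the mother BB and summing P(type AB): 1/4·1/2 + 1/4·1/2 + 1/4·0 + 1/4·0 = 1/4.

1/4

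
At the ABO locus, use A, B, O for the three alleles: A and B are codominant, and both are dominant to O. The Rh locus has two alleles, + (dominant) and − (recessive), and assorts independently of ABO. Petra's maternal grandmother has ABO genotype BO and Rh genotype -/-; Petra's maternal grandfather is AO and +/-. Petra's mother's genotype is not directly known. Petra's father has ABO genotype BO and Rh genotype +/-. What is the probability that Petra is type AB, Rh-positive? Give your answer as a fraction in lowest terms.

Petra's mother's ABO genotype from BO × AO: 1/4 AB, 1/4 AO, 1/4 BO, 1/4 OO.
Crossing each possibility with the father BO and summing P(type AB): 1/4·1/4 + 1/4·1/4 + 1/4·0 + 1/4·0 = 1/8.
Similarly for Rh via the mother's Rh distribution: P(Rh+) = 5/8.
Independent loci: 1/8 × 5/8 = 5/64.

5/64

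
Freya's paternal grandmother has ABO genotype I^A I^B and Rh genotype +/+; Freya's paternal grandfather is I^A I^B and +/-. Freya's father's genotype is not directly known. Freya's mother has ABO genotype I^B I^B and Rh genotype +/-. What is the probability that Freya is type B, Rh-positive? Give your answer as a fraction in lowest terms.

7/16

Freya's father's ABO genotype from I^A I^B × I^A I^B: 1/4 I^A I^A, 1/2 I^A I^B, 1/4 I^B I^B.
Crossing each possibility with the mother I^B I^B and summing P(type B): 1/4·0 + 1/2·1/2 + 1/4·1 = 1/2.
Similarly for Rh via the father's Rh distribution: P(Rh+) = 7/8.
Independent loci: 1/2 × 7/8 = 7/16.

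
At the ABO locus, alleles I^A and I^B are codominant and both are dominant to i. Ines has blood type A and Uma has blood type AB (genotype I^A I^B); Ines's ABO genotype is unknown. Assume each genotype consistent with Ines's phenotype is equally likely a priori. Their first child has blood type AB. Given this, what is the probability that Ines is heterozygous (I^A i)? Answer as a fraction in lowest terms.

1/3

Possible genotypes: Ines ∈ {I^A I^A, I^A i}; Uma ∈ {I^A I^B}.
Weight each parental genotype pair by prior × P(type-AB child):
  I^A I^A × I^A I^B: posterior weight 2/3.
  I^A i × I^A I^B: posterior weight 1/3.
Sum the posterior weight over pairs where Ines is I^A i: 1/3.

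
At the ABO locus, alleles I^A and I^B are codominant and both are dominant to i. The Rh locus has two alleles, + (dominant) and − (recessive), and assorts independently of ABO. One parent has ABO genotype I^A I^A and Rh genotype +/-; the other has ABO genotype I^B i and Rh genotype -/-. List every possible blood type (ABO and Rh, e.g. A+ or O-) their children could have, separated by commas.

A+, A-, AB+, AB-

Gametes from I^A I^A × I^B i give offspring ABO genotypes I^A I^B, I^A i, i.e. phenotypes A, AB.
Rh cross +/- × -/- → phenotypes Rh+, Rh-.
Combining independently: A+, A-, AB+, AB-.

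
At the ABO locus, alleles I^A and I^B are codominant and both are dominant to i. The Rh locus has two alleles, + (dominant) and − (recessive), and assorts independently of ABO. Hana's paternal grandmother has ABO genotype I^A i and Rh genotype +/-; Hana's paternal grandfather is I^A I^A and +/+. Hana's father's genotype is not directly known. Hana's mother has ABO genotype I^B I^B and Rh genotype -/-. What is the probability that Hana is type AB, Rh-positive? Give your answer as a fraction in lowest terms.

Hana's father's ABO genotype from I^A i × I^A I^A: 1/2 I^A I^A, 1/2 I^A i.
Crossing each possibility with the mother I^B I^B and summing P(type AB): 1/2·1 + 1/2·1/2 = 3/4.
Similarly for Rh via the father's Rh distribution: P(Rh+) = 3/4.
Independent loci: 3/4 × 3/4 = 9/16.

9/16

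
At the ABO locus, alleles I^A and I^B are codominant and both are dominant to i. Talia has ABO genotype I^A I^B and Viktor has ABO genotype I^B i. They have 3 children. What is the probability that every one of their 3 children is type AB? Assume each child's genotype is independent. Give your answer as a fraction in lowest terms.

ABO cross I^A I^B × I^B i → 1/4 A, 1/2 B, 1/4 AB.
So P(type AB) = 1/4 per child.
All 3 independent: (1/4)^3 = 1/64.

1/64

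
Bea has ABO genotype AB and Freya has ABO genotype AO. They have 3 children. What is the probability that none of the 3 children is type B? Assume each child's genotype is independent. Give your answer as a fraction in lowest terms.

27/64

ABO cross AB × AO → 1/2 A, 1/4 B, 1/4 AB.
So P(type B) = 1/4 per child.
P(not type B) = 3/4 for one child; (3/4)^3 = 27/64.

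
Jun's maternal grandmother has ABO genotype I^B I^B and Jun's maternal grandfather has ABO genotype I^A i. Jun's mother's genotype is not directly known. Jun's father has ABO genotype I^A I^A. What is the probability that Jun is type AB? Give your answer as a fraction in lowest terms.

1/2

Jun's mother's ABO genotype from I^B I^B × I^A i: 1/2 I^A I^B, 1/2 I^B i.
Crossing each possibility with the father I^A I^A and summing P(type AB): 1/2·1/2 + 1/2·1/2 = 1/2.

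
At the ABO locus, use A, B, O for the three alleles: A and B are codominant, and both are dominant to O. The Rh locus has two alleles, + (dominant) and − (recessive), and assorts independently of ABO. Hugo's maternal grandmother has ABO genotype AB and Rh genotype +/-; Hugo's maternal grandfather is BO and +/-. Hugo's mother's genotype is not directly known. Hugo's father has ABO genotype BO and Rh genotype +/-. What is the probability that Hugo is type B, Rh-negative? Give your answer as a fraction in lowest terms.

5/32

Hugo's mother's ABO genotype from AB × BO: 1/4 AB, 1/4 AO, 1/4 BB, 1/4 BO.
Crossing each possibility with the father BO and summing P(type B): 1/4·1/2 + 1/4·1/4 + 1/4·1 + 1/4·3/4 = 5/8.
Similarly for Rh via the mother's Rh distribution: P(Rh-) = 1/4.
Independent loci: 5/8 × 1/4 = 5/32.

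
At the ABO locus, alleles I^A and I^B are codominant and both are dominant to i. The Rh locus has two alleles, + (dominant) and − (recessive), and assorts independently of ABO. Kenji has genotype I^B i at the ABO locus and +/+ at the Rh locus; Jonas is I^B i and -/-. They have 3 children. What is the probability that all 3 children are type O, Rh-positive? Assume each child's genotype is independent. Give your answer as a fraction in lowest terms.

ABO cross I^B i × I^B i → 1/4 O, 3/4 B.
Rh cross +/+ × -/- → 1 Rh+; so P(type O, Rh-positive) = 1/4 × 1 = 1/4 per child.
All 3 independent: (1/4)^3 = 1/64.

1/64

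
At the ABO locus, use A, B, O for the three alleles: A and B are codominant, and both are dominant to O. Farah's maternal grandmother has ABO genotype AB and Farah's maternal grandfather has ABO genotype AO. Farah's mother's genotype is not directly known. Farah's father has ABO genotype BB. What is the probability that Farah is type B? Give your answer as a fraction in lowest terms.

1/2

Farah's mother's ABO genotype from AB × AO: 1/4 AA, 1/4 AB, 1/4 AO, 1/4 BO.
Crossing each possibility with the father BB and summing P(type B): 1/4·0 + 1/4·1/2 + 1/4·1/2 + 1/4·1 = 1/2.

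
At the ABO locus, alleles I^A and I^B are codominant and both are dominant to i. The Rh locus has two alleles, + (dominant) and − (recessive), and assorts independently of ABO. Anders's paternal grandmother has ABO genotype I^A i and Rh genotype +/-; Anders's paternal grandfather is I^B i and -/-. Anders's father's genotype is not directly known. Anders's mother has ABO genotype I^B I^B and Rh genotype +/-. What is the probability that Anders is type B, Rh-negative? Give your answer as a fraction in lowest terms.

Anders's father's ABO genotype from I^A i × I^B i: 1/4 I^A I^B, 1/4 I^A i, 1/4 I^B i, 1/4 i i.
Crossing each possibility with the mother I^B I^B and summing P(type B): 1/4·1/2 + 1/4·1/2 + 1/4·1 + 1/4·1 = 3/4.
Similarly for Rh via the father's Rh distribution: P(Rh-) = 3/8.
Independent loci: 3/4 × 3/8 = 9/32.

9/32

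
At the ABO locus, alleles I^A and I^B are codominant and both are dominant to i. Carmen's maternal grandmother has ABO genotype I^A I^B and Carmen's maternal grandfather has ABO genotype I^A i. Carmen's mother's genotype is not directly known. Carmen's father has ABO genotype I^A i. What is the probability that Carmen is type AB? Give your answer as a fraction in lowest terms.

1/8

Carmen's mother's ABO genotype from I^A I^B × I^A i: 1/4 I^A I^A, 1/4 I^A I^B, 1/4 I^A i, 1/4 I^B i.
Crossing each possibility with the father I^A i and summing P(type AB): 1/4·0 + 1/4·1/4 + 1/4·0 + 1/4·1/4 = 1/8.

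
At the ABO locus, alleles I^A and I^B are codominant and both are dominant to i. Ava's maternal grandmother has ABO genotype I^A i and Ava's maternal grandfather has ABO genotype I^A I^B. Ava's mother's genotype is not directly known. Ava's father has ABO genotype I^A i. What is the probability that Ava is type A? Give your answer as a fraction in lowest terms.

5/8

Ava's mother's ABO genotype from I^A i × I^A I^B: 1/4 I^A I^A, 1/4 I^A I^B, 1/4 I^A i, 1/4 I^B i.
Crossing each possibility with the father I^A i and summing P(type A): 1/4·1 + 1/4·1/2 + 1/4·3/4 + 1/4·1/4 = 5/8.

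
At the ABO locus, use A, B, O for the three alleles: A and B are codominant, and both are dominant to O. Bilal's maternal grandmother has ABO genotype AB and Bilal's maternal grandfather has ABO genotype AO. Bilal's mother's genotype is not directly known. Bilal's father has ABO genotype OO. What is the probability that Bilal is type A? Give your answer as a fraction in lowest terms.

1/2

Bilal's mother's ABO genotype from AB × AO: 1/4 AA, 1/4 AB, 1/4 AO, 1/4 BO.
Crossing each possibility with the father OO and summing P(type A): 1/4·1 + 1/4·1/2 + 1/4·1/2 + 1/4·0 = 1/2.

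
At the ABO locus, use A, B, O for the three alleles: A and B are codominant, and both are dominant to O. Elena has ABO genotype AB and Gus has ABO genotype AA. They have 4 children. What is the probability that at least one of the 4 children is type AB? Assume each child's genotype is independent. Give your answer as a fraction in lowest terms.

ABO cross AB × AA → 1/2 A, 1/2 AB.
So P(type AB) = 1/2 per child.
P(none) = (1/2)^4 = 1/16; P(at least one) = 1 − 1/16 = 15/16.

15/16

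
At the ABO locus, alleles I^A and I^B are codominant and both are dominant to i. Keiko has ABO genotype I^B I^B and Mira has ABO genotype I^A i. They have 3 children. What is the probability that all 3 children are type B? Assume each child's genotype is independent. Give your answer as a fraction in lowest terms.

ABO cross I^B I^B × I^A i → 1/2 B, 1/2 AB.
So P(type B) = 1/2 per child.
All 3 independent: (1/2)^3 = 1/8.

1/8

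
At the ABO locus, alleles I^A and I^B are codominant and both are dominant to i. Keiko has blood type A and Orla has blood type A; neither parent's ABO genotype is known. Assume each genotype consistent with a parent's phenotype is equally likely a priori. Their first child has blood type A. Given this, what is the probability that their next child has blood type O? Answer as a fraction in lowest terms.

1/20

Possible genotypes: Keiko ∈ {I^A I^A, I^A i}; Orla ∈ {I^A I^A, I^A i}.
Weight each parental genotype pair by prior × P(type-A child):
  I^A I^A × I^A I^A: posterior weight 4/15; P(next child type O) = 0.
  I^A I^A × I^A i: posterior weight 4/15; P(next child type O) = 0.
  I^A i × I^A I^A: posterior weight 4/15; P(next child type O) = 0.
  I^A i × I^A i: posterior weight 1/5; P(next child type O) = 1/4.
Weighted sum = 1/20.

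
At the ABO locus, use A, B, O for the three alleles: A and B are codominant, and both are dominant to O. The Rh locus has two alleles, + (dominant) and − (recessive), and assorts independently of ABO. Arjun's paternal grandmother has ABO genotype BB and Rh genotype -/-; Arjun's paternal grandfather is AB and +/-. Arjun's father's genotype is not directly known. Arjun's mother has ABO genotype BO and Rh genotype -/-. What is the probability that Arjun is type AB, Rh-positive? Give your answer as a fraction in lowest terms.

Arjun's father's ABO genotype from BB × AB: 1/2 AB, 1/2 BB.
Crossing each possibility with the mother BO and summing P(type AB): 1/2·1/4 + 1/2·0 = 1/8.
Similarly for Rh via the father's Rh distribution: P(Rh+) = 1/4.
Independent loci: 1/8 × 1/4 = 1/32.

1/32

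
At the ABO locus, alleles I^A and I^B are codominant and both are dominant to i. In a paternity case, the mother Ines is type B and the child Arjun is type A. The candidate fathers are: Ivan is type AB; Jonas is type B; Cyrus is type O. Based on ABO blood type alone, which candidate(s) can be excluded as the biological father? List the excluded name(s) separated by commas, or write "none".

A candidate is excluded only if no genotype consistent with his phenotype could produce a type A child with a type B mother.
Jonas (type B): no genotype consistent with that phenotype can produce a type-A child with a type-B mother.
Cyrus (type O): no genotype consistent with that phenotype can produce a type-A child with a type-B mother.

Jonas, Cyrus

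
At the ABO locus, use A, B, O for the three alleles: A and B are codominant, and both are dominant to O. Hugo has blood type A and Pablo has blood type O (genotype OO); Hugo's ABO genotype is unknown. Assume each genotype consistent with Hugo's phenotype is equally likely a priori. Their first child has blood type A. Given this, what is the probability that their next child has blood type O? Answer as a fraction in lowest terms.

1/6

Possible genotypes: Hugo ∈ {AA, AO}; Pablo ∈ {OO}.
Weight each parental genotype pair by prior × P(type-A child):
  AA × OO: posterior weight 2/3; P(next child type O) = 0.
  AO × OO: posterior weight 1/3; P(next child type O) = 1/2.
Weighted sum = 1/6.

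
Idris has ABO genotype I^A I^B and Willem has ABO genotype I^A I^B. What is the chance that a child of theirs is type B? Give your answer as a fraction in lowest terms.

1/4

ABO cross I^A I^B × I^A I^B → offspring phenotypes: 1/4 A, 1/4 B, 1/2 AB.
So P(type B) = 1/4.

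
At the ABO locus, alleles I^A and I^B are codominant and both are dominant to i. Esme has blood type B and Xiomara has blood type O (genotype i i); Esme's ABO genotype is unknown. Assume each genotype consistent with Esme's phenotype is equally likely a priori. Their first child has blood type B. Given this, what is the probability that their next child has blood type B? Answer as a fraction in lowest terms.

Possible genotypes: Esme ∈ {I^B I^B, I^B i}; Xiomara ∈ {i i}.
Weight each parental genotype pair by prior × P(type-B child):
  I^B I^B × i i: posterior weight 2/3; P(next child type B) = 1.
  I^B i × i i: posterior weight 1/3; P(next child type B) = 1/2.
Weighted sum = 5/6.

5/6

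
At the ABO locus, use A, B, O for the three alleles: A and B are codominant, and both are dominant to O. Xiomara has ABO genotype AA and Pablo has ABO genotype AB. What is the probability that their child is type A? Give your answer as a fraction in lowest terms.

1/2

ABO cross AA × AB → offspring phenotypes: 1/2 A, 1/2 AB.
So P(type A) = 1/2.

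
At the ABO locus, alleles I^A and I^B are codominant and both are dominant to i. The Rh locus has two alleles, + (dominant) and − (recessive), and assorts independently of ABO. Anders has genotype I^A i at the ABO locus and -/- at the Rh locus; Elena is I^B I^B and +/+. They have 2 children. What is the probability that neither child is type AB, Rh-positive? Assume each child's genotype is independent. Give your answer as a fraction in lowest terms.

ABO cross I^A i × I^B I^B → 1/2 B, 1/2 AB.
Rh cross -/- × +/+ → 1 Rh+; so P(type AB, Rh-positive) = 1/2 × 1 = 1/2 per child.
P(not type AB, Rh-positive) = 1/2 for one child; (1/2)^2 = 1/4.

1/4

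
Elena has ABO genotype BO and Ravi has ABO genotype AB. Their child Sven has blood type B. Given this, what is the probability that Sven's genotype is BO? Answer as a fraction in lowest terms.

Cross BO × AB → 1/4 AB, 1/4 AO, 1/4 BB, 1/4 BO.
Type-B genotypes among offspring: BB (1/4), BO (1/4); total 1/2.
P(BO | type B) = (1/4) / (1/2) = 1/2.

1/2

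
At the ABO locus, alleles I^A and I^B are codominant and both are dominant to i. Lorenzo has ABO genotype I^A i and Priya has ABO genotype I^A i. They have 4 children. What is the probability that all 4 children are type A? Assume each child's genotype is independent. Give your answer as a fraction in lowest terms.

ABO cross I^A i × I^A i → 1/4 O, 3/4 A.
So P(type A) = 3/4 per child.
All 4 independent: (3/4)^4 = 81/256.

81/256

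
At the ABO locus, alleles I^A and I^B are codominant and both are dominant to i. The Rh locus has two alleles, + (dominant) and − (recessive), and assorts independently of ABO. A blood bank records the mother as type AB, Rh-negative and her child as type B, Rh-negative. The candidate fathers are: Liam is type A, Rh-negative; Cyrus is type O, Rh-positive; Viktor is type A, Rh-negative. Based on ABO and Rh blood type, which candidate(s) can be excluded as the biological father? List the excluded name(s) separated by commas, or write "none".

A candidate is excluded only if no genotype consistent with his phenotype could produce a type B, Rh-negative child with a type AB, Rh-negative mother.
Every candidate has at least one consistent genotype combination, so none can be excluded.

none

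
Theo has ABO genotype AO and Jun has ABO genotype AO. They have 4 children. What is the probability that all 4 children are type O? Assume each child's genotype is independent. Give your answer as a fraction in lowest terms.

ABO cross AO × AO → 1/4 O, 3/4 A.
So P(type O) = 1/4 per child.
All 4 independent: (1/4)^4 = 1/256.

1/256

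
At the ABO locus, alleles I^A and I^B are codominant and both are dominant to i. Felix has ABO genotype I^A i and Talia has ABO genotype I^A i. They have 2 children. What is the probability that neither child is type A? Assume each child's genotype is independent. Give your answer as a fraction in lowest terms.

ABO cross I^A i × I^A i → 1/4 O, 3/4 A.
So P(type A) = 3/4 per child.
P(not type A) = 1/4 for one child; (1/4)^2 = 1/16.

1/16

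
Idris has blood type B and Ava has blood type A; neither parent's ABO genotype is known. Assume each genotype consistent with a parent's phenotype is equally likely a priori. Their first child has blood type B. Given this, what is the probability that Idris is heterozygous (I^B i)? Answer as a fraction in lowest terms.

1/3

Possible genotypes: Idris ∈ {I^B I^B, I^B i}; Ava ∈ {I^A I^A, I^A i}.
Weight each parental genotype pair by prior × P(type-B child):
  I^B I^B × I^A i: posterior weight 2/3.
  I^B i × I^A i: posterior weight 1/3.
Sum the posterior weight over pairs where Idris is I^B i: 1/3.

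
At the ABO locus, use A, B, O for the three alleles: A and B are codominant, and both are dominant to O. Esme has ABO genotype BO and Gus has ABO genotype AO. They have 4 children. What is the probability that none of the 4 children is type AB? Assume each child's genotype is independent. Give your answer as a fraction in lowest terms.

81/256

ABO cross BO × AO → 1/4 O, 1/4 A, 1/4 B, 1/4 AB.
So P(type AB) = 1/4 per child.
P(not type AB) = 3/4 for one child; (3/4)^4 = 81/256.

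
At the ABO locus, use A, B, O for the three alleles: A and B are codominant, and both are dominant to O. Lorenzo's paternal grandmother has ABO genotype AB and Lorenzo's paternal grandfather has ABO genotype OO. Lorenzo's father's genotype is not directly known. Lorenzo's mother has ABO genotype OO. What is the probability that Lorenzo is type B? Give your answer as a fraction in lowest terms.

1/4

Lorenzo's father's ABO genotype from AB × OO: 1/2 AO, 1/2 BO.
Crossing each possibility with the mother OO and summing P(type B): 1/2·0 + 1/2·1/2 = 1/4.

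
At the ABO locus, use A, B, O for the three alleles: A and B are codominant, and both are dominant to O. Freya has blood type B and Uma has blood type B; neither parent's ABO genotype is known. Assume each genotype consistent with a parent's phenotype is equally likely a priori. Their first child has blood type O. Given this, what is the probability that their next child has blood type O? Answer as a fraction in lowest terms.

Possible genotypes: Freya ∈ {BB, BO}; Uma ∈ {BB, BO}.
Weight each parental genotype pair by prior × P(type-O child):
  BO × BO: posterior weight 1; P(next child type O) = 1/4.
Weighted sum = 1/4.

1/4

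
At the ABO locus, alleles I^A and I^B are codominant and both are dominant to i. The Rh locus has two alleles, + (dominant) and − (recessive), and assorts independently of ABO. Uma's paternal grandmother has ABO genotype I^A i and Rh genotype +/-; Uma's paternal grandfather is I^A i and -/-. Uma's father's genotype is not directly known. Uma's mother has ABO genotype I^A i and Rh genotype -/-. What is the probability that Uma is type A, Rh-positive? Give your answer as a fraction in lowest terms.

Uma's father's ABO genotype from I^A i × I^A i: 1/4 I^A I^A, 1/2 I^A i, 1/4 i i.
Crossing each possibility with the mother I^A i and summing P(type A): 1/4·1 + 1/2·3/4 + 1/4·1/2 = 3/4.
Similarly for Rh via the father's Rh distribution: P(Rh+) = 1/4.
Independent loci: 3/4 × 1/4 = 3/16.

3/16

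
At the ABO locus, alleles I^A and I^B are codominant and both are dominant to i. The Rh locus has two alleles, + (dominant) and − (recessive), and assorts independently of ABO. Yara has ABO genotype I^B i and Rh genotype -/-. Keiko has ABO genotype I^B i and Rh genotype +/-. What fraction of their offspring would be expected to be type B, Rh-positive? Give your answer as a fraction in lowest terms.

3/8

ABO cross I^B i × I^B i → offspring phenotypes: 1/4 O, 3/4 B.
Rh cross -/- × +/- → 1/2 Rh+, 1/2 Rh-.
Independent loci: P(type B, Rh-positive) = 3/4 × 1/2 = 3/8.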